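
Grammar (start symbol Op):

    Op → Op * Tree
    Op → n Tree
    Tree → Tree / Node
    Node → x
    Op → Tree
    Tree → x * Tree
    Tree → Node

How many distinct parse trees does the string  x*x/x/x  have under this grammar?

4

Parse trees for x*x/x/x:
  [Op [Op [Tree [Node x]]] * [Tree [Tree [Tree [Node x]] / [Node x]] / [Node x]]]
  [Op [Tree [Tree [Tree x * [Tree [Node x]]] / [Node x]] / [Node x]]]
  [Op [Tree [Tree x * [Tree [Tree [Node x]] / [Node x]]] / [Node x]]]
  [Op [Tree x * [Tree [Tree [Tree [Node x]] / [Node x]] / [Node x]]]]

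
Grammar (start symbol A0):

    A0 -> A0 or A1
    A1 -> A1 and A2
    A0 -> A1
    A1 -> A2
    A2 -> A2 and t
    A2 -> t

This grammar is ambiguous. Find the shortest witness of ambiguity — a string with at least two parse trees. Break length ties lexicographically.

length 1: no string has ≥2 trees
length 3: t and t has 2 parse trees

Two derivations of t and t:
  A0 ⇒ A1 ⇒ A1 and A2 ⇒ A2 and A2 ⇒ t and A2 ⇒ t and t
  A0 ⇒ A1 ⇒ A2 ⇒ A2 and t ⇒ t and t

t and t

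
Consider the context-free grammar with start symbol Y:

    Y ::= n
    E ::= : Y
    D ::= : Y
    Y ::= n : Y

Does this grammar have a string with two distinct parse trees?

(D, E are unreachable from Y, so their rules don't affect L(Y).) The reachable grammar is A → atom sep A | atom. Each atom is followed by either the separator (recurse) or end-of-string (stop) — no choice point.

Unambiguous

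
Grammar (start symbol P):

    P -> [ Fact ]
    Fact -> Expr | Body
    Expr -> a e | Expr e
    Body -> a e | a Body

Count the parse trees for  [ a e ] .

Parse trees for [ a e ]:
  [P [ [Fact [Expr a e]] ]]
  [P [ [Fact [Body a e]] ]]

2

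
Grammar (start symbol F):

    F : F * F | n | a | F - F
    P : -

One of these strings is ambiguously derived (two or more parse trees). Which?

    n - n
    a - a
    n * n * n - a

n - n: 1 tree
a - a: 1 tree
n * n * n - a: 5 trees

n * n * n - a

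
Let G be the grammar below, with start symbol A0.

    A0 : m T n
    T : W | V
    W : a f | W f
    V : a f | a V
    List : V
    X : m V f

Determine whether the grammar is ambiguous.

Witness: m a f n

Derivation 1: A0 ⇒ m T n ⇒ m W n ⇒ m a f n
Derivation 2: A0 ⇒ m T n ⇒ m V n ⇒ m a f n

Two distinct leftmost derivations for the same string.

Ambiguous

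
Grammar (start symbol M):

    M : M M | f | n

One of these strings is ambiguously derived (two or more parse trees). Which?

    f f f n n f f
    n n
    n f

f f f n n f f: 132 trees
n n: 1 tree
n f: 1 tree

f f f n n f f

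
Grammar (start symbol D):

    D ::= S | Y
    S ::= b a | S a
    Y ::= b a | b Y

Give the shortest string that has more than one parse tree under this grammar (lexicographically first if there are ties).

b a

length 2: b a has 2 parse trees

Two derivations of b a:
  D ⇒ S ⇒ b a
  D ⇒ Y ⇒ b a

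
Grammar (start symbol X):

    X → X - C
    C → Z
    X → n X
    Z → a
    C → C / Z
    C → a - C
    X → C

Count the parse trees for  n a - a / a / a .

Parse trees for n a - a / a / a:
  [X [X n [X [C [Z a]]]] - [C [C [C [Z a]] / [Z a]] / [Z a]]]
  [X n [X [X [C [Z a]]] - [C [C [C [Z a]] / [Z a]] / [Z a]]]]
  [X n [X [C [C [C a - [C [Z a]]] / [Z a]] / [Z a]]]]
  [X n [X [C [C a - [C [C [Z a]] / [Z a]]] / [Z a]]]]
  [X n [X [C a - [C [C [C [Z a]] / [Z a]] / [Z a]]]]]

5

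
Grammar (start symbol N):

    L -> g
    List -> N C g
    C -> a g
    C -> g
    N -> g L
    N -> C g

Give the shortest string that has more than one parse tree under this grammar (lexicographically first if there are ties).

length 2: g g has 2 parse trees

Two derivations of g g:
  N ⇒ g L ⇒ g g
  N ⇒ C g ⇒ g g

g g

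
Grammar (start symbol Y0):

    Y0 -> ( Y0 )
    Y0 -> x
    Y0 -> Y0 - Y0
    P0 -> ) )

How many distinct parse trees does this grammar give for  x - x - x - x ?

5

Parse trees for x - x - x - x:
  [Y0 [Y0 x] - [Y0 [Y0 x] - [Y0 [Y0 x] - [Y0 x]]]]
  [Y0 [Y0 x] - [Y0 [Y0 [Y0 x] - [Y0 x]] - [Y0 x]]]
  [Y0 [Y0 [Y0 x] - [Y0 x]] - [Y0 [Y0 x] - [Y0 x]]]
  [Y0 [Y0 [Y0 x] - [Y0 [Y0 x] - [Y0 x]]] - [Y0 x]]
  [Y0 [Y0 [Y0 [Y0 x] - [Y0 x]] - [Y0 x]] - [Y0 x]]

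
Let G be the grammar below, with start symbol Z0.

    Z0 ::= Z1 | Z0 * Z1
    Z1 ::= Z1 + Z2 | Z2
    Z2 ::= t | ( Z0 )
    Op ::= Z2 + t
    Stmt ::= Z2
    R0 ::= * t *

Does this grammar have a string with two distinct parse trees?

Unambiguous

(Op, Stmt, R0 are unreachable from Z0, so their rules don't affect L(Z0).) Z0 → Z0 * Z1 | Z1  ;  Z1 → Z1 + Z2 | Z2  — a left-associative chain with Z2 at the bottom. Each string factors uniquely by precedence.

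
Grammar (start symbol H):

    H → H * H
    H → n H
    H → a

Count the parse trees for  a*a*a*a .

Parse trees for a*a*a*a:
  [H [H a] * [H [H a] * [H [H a] * [H a]]]]
  [H [H a] * [H [H [H a] * [H a]] * [H a]]]
  [H [H [H a] * [H a]] * [H [H a] * [H a]]]
  [H [H [H a] * [H [H a] * [H a]]] * [H a]]
  [H [H [H [H a] * [H a]] * [H a]] * [H a]]

5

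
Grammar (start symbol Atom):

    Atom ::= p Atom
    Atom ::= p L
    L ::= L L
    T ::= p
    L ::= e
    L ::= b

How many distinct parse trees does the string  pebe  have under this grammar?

Parse trees for pebe:
  [Atom p [L [L e] [L [L b] [L e]]]]
  [Atom p [L [L [L e] [L b]] [L e]]]

2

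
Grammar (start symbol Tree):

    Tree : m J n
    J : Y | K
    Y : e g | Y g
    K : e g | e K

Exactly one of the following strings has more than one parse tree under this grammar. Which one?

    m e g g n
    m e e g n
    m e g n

m e g n

m e g g n: 1 tree
m e e g n: 1 tree
m e g n: 2 trees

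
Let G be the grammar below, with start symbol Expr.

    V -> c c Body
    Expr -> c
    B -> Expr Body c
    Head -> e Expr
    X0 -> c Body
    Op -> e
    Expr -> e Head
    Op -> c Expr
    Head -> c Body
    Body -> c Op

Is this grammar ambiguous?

Unambiguous

Only Expr, Head, Body, Op are reachable from Expr; ignoring the rest: Restricted to the reachable nonterminals, every rule has the form A → t or A → t B, and no two rules for the same A share a first terminal. The grammar encodes a DFA — one run per string.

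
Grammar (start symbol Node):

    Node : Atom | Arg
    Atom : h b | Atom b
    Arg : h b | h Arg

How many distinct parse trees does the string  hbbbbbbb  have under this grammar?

Parse trees for hbbbbbbb:
  [Node [Atom [Atom [Atom [Atom [Atom [Atom [Atom h b] b] b] b] b] b] b]]

1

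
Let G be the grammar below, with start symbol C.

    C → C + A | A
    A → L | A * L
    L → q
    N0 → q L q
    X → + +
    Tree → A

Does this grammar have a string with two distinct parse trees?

(N0, X, Tree are unreachable from C, so their rules don't affect L(C).) The grammar is stratified — C handles '+' (left-recursive), A handles '*', L atoms. Each operator has a fixed associativity and precedence level, so every string has one parse.

Unambiguous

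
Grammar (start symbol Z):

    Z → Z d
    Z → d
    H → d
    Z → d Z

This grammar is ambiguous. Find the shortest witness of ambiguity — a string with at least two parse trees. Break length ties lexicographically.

length 1: no string has ≥2 trees
length 2: d d has 2 parse trees

Two derivations of d d:
  Z ⇒ Z d ⇒ d d
  Z ⇒ d Z ⇒ d d

d d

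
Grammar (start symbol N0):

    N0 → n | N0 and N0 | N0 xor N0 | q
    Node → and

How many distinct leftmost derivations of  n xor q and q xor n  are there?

Parse trees for n xor q and q xor n:
  [N0 [N0 [N0 n] xor [N0 q]] and [N0 [N0 q] xor [N0 n]]]
  [N0 [N0 n] xor [N0 [N0 q] and [N0 [N0 q] xor [N0 n]]]]
  [N0 [N0 n] xor [N0 [N0 [N0 q] and [N0 q]] xor [N0 n]]]
  [N0 [N0 [N0 [N0 n] xor [N0 q]] and [N0 q]] xor [N0 n]]
  [N0 [N0 [N0 n] xor [N0 [N0 q] and [N0 q]]] xor [N0 n]]

5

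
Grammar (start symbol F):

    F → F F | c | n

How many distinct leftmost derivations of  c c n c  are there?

Parse trees for c c n c:
  [F [F c] [F [F c] [F [F n] [F c]]]]
  [F [F c] [F [F [F c] [F n]] [F c]]]
  [F [F [F c] [F c]] [F [F n] [F c]]]
  [F [F [F c] [F [F c] [F n]]] [F c]]
  [F [F [F [F c] [F c]] [F n]] [F c]]

5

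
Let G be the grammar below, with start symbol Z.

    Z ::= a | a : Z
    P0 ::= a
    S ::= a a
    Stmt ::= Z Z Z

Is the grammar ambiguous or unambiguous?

Only Z is reachable from Z; ignoring the rest: Right-recursive list with a separator: after each atom, whether the separator follows determines the rule. One parse per string.

Unambiguous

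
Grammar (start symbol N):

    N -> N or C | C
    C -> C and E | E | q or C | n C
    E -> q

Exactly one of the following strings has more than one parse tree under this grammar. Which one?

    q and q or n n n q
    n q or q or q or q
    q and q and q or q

q and q or n n n q: 1 tree
n q or q or q or q: 8 trees
q and q and q or q: 1 tree

n q or q or q or q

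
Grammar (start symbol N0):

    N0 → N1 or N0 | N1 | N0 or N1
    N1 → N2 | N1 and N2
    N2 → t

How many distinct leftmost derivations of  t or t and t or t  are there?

Parse trees for t or t and t or t:
  [N0 [N1 [N2 t]] or [N0 [N1 [N1 [N2 t]] and [N2 t]] or [N0 [N1 [N2 t]]]]]
  [N0 [N1 [N2 t]] or [N0 [N0 [N1 [N1 [N2 t]] and [N2 t]]] or [N1 [N2 t]]]]
  [N0 [N0 [N1 [N2 t]] or [N0 [N1 [N1 [N2 t]] and [N2 t]]]] or [N1 [N2 t]]]
  [N0 [N0 [N0 [N1 [N2 t]]] or [N1 [N1 [N2 t]] and [N2 t]]] or [N1 [N2 t]]]

4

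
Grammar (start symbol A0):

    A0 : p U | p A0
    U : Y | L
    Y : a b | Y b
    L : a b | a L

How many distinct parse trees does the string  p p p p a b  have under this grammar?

Parse trees for p p p p a b:
  [A0 p [A0 p [A0 p [A0 p [U [Y a b]]]]]]
  [A0 p [A0 p [A0 p [A0 p [U [L a b]]]]]]

2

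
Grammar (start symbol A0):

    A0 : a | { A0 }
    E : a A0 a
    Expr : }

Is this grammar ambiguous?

Unambiguous

(E, Expr are unreachable from A0, so their rules don't affect L(A0).) Each string is a nest of matched brackets around a single atom. An opening bracket forces the recursive rule; an atom forces the base rule.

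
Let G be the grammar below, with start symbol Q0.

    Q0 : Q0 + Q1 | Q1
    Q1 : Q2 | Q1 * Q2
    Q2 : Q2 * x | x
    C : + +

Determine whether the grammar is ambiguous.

Witness: x * x

Derivation 1: Q0 ⇒ Q1 ⇒ Q2 ⇒ Q2 * x ⇒ x * x
Derivation 2: Q0 ⇒ Q1 ⇒ Q1 * Q2 ⇒ Q2 * Q2 ⇒ x * Q2 ⇒ x * x

Two distinct leftmost derivations for the same string.

Ambiguous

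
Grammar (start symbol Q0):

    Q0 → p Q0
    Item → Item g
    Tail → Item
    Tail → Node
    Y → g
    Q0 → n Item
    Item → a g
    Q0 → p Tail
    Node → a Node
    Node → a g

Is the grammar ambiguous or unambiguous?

Ambiguous

Witness: p a g

Derivation 1: Q0 ⇒ p Tail ⇒ p Item ⇒ p a g
Derivation 2: Q0 ⇒ p Tail ⇒ p Node ⇒ p a g

Two distinct leftmost derivations for the same string.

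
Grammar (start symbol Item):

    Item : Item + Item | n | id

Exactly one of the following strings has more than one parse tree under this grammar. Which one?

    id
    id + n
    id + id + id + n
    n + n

id + id + id + n

id: 1 tree
id + n: 1 tree
id + id + id + n: 5 trees
n + n: 1 tree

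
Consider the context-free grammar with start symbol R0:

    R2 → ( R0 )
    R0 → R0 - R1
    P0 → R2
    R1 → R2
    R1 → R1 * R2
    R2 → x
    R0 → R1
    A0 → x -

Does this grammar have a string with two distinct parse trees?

(P0, A0 are unreachable from R0, so their rules don't affect L(R0).) This is a standard precedence ladder (R0 over R1 over R2), with each level left-recursive on its own operator ('-' at R0, '*' at R1). That structure is LR(1), hence unambiguous.

Unambiguous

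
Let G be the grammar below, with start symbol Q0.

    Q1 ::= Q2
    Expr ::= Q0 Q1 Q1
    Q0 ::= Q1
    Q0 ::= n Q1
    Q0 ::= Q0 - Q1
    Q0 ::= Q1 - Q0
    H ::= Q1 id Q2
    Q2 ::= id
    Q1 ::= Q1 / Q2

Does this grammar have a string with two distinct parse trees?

Witness: id - id

Derivation 1: Q0 ⇒ Q0 - Q1 ⇒ Q1 - Q1 ⇒ Q2 - Q1 ⇒ id - Q1 ⇒ id - Q2 ⇒ id - id
Derivation 2: Q0 ⇒ Q1 - Q0 ⇒ Q2 - Q0 ⇒ id - Q0 ⇒ id - Q1 ⇒ id - Q2 ⇒ id - id

Two distinct leftmost derivations for the same string.

Ambiguous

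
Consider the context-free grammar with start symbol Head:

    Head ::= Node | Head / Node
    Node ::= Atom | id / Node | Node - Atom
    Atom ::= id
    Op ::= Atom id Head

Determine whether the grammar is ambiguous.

Ambiguous

Witness: id / id

Derivation 1: Head ⇒ Node ⇒ id / Node ⇒ id / Atom ⇒ id / id
Derivation 2: Head ⇒ Head / Node ⇒ Node / Node ⇒ Atom / Node ⇒ id / Node ⇒ id / Atom ⇒ id / id

Two distinct leftmost derivations for the same string.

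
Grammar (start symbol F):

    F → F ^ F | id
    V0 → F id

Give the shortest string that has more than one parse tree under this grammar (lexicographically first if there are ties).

id ^ id ^ id

length 1: no string has ≥2 trees
length 3: no string has ≥2 trees
length 5: id ^ id ^ id has 2 parse trees

Two derivations of id ^ id ^ id:
  F ⇒ F ^ F ⇒ F ^ F ^ F ⇒ id ^ F ^ F ⇒ id ^ id ^ F ⇒ id ^ id ^ id
  F ⇒ F ^ F ⇒ id ^ F ⇒ id ^ F ^ F ⇒ id ^ id ^ F ⇒ id ^ id ^ id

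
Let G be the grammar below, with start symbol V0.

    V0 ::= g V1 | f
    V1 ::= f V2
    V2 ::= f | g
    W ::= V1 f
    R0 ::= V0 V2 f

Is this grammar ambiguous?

(W, R0 are unreachable from V0, so their rules don't affect L(V0).) Each reachable nonterminal has at most one production per leading terminal, and all productions are right-linear; the derivation is determined token-by-token.

Unambiguous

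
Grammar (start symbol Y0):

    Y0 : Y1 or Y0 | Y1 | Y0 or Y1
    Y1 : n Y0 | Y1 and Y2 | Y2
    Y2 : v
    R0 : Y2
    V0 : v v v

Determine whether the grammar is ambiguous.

Witness: v or v

Derivation 1: Y0 ⇒ Y1 or Y0 ⇒ Y2 or Y0 ⇒ v or Y0 ⇒ v or Y1 ⇒ v or Y2 ⇒ v or v
Derivation 2: Y0 ⇒ Y0 or Y1 ⇒ Y1 or Y1 ⇒ Y2 or Y1 ⇒ v or Y1 ⇒ v or Y2 ⇒ v or v

Two distinct leftmost derivations for the same string.

Ambiguous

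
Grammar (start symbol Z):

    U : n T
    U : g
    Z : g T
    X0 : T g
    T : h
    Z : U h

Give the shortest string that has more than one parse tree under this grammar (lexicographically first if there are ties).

g h

length 2: g h has 2 parse trees

Two derivations of g h:
  Z ⇒ g T ⇒ g h
  Z ⇒ U h ⇒ g h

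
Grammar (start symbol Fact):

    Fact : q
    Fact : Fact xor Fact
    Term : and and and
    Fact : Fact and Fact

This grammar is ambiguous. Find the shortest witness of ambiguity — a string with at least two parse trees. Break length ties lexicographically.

q and q and q

length 1: no string has ≥2 trees
length 3: no string has ≥2 trees
length 5: q and q and q has 2 parse trees

Two derivations of q and q and q:
  Fact ⇒ Fact and Fact ⇒ q and Fact ⇒ q and Fact and Fact ⇒ q and q and Fact ⇒ q and q and q
  Fact ⇒ Fact and Fact ⇒ Fact and Fact and Fact ⇒ q and Fact and Fact ⇒ q and q and Fact ⇒ q and q and q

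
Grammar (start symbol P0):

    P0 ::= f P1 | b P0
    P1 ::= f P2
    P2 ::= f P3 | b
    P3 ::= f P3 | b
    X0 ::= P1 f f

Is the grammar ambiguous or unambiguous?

Only P0, P1, P2, P3 are reachable from P0; ignoring the rest: Each reachable nonterminal has at most one production per leading terminal, and all productions are right-linear; the derivation is determined token-by-token.

Unambiguous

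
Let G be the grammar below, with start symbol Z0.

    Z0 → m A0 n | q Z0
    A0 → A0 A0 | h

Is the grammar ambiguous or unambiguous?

Witness: m h h h n

Derivation 1: Z0 ⇒ m A0 n ⇒ m A0 A0 n ⇒ m A0 A0 A0 n ⇒ m h A0 A0 n ⇒ m h h A0 n ⇒ m h h h n
Derivation 2: Z0 ⇒ m A0 n ⇒ m A0 A0 n ⇒ m h A0 n ⇒ m h A0 A0 n ⇒ m h h A0 n ⇒ m h h h n

Two distinct leftmost derivations for the same string.

Ambiguous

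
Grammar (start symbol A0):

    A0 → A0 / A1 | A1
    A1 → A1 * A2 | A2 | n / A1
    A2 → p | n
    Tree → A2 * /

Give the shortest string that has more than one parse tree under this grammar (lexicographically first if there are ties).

n / n

length 1: no string has ≥2 trees
length 3: n / n has 2 parse trees

Two derivations of n / n:
  A0 ⇒ A0 / A1 ⇒ A1 / A1 ⇒ A2 / A1 ⇒ n / A1 ⇒ n / A2 ⇒ n / n
  A0 ⇒ A1 ⇒ n / A1 ⇒ n / A2 ⇒ n / n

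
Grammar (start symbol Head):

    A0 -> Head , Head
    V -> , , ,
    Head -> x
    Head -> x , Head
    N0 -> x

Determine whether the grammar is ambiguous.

Only Head is reachable from Head; ignoring the rest: Right-recursive list with a separator: after each atom, whether the separator follows determines the rule. One parse per string.

Unambiguous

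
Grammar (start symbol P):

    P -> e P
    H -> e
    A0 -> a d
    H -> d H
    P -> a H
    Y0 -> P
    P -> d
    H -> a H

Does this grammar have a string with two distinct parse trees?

(Y0, A0 are unreachable from P, so their rules don't affect L(P).) Restricted to the reachable nonterminals, every rule has the form A → t or A → t B, and no two rules for the same A share a first terminal. The grammar encodes a DFA — one run per string.

Unambiguous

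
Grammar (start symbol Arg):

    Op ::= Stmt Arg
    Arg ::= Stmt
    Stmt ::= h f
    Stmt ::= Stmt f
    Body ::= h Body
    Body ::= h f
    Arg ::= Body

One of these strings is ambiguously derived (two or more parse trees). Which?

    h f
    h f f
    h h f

h f: 2 trees
h f f: 1 tree
h h f: 1 tree

h f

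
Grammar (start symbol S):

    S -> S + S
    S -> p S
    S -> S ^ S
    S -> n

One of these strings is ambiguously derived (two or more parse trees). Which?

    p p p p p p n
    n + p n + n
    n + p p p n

p p p p p p n: 1 tree
n + p n + n: 3 trees
n + p p p n: 1 tree

n + p n + n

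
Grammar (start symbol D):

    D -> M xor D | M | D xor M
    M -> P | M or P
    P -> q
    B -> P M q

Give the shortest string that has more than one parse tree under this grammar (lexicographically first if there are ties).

length 1: no string has ≥2 trees
length 3: q xor q has 2 parse trees

Two derivations of q xor q:
  D ⇒ M xor D ⇒ P xor D ⇒ q xor D ⇒ q xor M ⇒ q xor P ⇒ q xor q
  D ⇒ D xor M ⇒ M xor M ⇒ P xor M ⇒ q xor M ⇒ q xor P ⇒ q xor q

q xor q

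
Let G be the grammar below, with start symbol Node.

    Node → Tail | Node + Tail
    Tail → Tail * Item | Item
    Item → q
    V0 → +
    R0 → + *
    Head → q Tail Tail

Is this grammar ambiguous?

Unambiguous

(V0, R0, Head are unreachable from Node, so their rules don't affect L(Node).) Node → Node + Tail | Tail  ;  Tail → Tail * Item | Item  — a left-associative chain with Item at the bottom. Each string factors uniquely by precedence.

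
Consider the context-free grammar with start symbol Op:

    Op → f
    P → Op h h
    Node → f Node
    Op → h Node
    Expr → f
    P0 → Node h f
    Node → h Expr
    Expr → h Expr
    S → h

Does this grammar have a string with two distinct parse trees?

(P0, S, P are unreachable from Op, so their rules don't affect L(Op).) Each reachable nonterminal has at most one production per leading terminal, and all productions are right-linear; the derivation is determined token-by-token.

Unambiguous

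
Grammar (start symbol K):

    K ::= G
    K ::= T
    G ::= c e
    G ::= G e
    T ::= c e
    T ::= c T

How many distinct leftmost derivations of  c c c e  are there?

Parse trees for c c c e:
  [K [T c [T c [T c e]]]]

1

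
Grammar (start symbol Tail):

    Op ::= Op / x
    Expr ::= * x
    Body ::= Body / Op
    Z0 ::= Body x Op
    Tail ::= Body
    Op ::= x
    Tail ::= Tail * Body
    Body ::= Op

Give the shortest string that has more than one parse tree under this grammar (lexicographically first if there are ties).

length 1: no string has ≥2 trees
length 3: x / x has 2 parse trees

Two derivations of x / x:
  Tail ⇒ Body ⇒ Body / Op ⇒ Op / Op ⇒ x / Op ⇒ x / x
  Tail ⇒ Body ⇒ Op ⇒ Op / x ⇒ x / x

x / x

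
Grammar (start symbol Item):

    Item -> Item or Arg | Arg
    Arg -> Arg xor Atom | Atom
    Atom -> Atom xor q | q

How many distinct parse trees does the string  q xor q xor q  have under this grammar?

Parse trees for q xor q xor q:
  [Item [Arg [Arg [Atom q]] xor [Atom [Atom q] xor q]]]
  [Item [Arg [Arg [Arg [Atom q]] xor [Atom q]] xor [Atom q]]]
  [Item [Arg [Arg [Atom [Atom q] xor q]] xor [Atom q]]]
  [Item [Arg [Atom [Atom [Atom q] xor q] xor q]]]

4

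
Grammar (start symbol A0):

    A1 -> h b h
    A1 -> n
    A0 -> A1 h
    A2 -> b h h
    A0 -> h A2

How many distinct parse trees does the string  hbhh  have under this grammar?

2

Parse trees for hbhh:
  [A0 [A1 h b h] h]
  [A0 h [A2 b h h]]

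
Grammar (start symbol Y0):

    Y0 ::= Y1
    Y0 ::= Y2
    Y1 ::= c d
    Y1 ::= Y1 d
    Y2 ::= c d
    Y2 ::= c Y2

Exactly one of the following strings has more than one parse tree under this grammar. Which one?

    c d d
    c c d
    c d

c d d: 1 tree
c c d: 1 tree
c d: 2 trees

c d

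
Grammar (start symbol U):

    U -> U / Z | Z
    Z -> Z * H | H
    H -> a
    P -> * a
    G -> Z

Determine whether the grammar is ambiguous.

Unambiguous

Only U, Z, H are reachable from U; ignoring the rest: The grammar is stratified — U handles '/' (left-recursive), Z handles '*', H atoms. Each operator has a fixed associativity and precedence level, so every string has one parse.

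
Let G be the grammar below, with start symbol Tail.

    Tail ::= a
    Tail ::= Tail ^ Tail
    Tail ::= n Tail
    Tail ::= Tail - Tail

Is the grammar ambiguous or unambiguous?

Ambiguous

Witness: n a - a

Derivation 1: Tail ⇒ n Tail ⇒ n Tail - Tail ⇒ n a - Tail ⇒ n a - a
Derivation 2: Tail ⇒ Tail - Tail ⇒ n Tail - Tail ⇒ n a - Tail ⇒ n a - a

Two distinct leftmost derivations for the same string.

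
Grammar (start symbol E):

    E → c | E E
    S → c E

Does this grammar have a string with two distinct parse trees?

Ambiguous

Witness: c c c

Derivation 1: E ⇒ E E ⇒ c E ⇒ c E E ⇒ c c E ⇒ c c c
Derivation 2: E ⇒ E E ⇒ E E E ⇒ c E E ⇒ c c E ⇒ c c c

Two distinct leftmost derivations for the same string.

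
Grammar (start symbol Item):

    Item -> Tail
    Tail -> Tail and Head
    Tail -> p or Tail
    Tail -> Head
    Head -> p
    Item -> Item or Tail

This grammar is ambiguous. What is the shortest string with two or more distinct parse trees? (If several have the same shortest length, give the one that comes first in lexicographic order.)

length 1: no string has ≥2 trees
length 3: p or p has 2 parse trees

Two derivations of p or p:
  Item ⇒ Tail ⇒ p or Tail ⇒ p or Head ⇒ p or p
  Item ⇒ Item or Tail ⇒ Tail or Tail ⇒ Head or Tail ⇒ p or Tail ⇒ p or Head ⇒ p or p

p or p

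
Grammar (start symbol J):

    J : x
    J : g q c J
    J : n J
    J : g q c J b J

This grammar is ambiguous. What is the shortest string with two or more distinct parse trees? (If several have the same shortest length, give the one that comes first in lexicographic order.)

length 1: no string has ≥2 trees
length 2: no string has ≥2 trees
length 3: no string has ≥2 trees
length 4: no string has ≥2 trees
length 5: no string has ≥2 trees
length 6: no string has ≥2 trees
length 7: no string has ≥2 trees
length 8: no string has ≥2 trees
length 9: g q c g q c x b x has 2 parse trees

Two derivations of g q c g q c x b x:
  J ⇒ g q c J ⇒ g q c g q c J b J ⇒ g q c g q c x b J ⇒ g q c g q c x b x
  J ⇒ g q c J b J ⇒ g q c g q c J b J ⇒ g q c g q c x b J ⇒ g q c g q c x b x

g q c g q c x b x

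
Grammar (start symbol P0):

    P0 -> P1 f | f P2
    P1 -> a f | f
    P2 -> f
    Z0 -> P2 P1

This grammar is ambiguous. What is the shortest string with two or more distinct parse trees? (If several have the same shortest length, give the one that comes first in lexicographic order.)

f f

length 2: f f has 2 parse trees

Two derivations of f f:
  P0 ⇒ P1 f ⇒ f f
  P0 ⇒ f P2 ⇒ f f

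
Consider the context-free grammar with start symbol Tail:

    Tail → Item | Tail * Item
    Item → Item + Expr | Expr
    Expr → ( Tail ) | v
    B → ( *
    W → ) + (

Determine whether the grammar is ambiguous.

Only Tail, Item, Expr are reachable from Tail; ignoring the rest: This is a standard precedence ladder (Tail over Item over Expr), with each level left-recursive on its own operator ('*' at Tail, '+' at Item). That structure is LR(1), hence unambiguous.

Unambiguous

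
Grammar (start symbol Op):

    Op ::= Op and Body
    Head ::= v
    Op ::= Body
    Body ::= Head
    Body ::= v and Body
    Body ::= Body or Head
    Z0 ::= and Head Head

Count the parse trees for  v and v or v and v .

Parse trees for v and v or v and v:
  [Op [Op [Op [Body [Head v]]] and [Body [Body [Head v]] or [Head v]]] and [Body [Head v]]]
  [Op [Op [Body v and [Body [Body [Head v]] or [Head v]]]] and [Body [Head v]]]
  [Op [Op [Body [Body v and [Body [Head v]]] or [Head v]]] and [Body [Head v]]]

3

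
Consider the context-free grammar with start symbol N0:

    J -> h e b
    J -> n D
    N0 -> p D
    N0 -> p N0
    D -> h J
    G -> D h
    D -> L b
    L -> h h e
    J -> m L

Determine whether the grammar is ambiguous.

Witness: p h h e b

Derivation 1: N0 ⇒ p D ⇒ p h J ⇒ p h h e b
Derivation 2: N0 ⇒ p D ⇒ p L b ⇒ p h h e b

Two distinct leftmost derivations for the same string.

Ambiguous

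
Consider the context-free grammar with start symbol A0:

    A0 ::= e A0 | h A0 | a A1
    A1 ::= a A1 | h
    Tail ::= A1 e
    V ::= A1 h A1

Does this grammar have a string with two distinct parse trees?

Unambiguous

Only A0, A1 are reachable from A0; ignoring the rest: Restricted to the reachable nonterminals, every rule has the form A → t or A → t B, and no two rules for the same A share a first terminal. The grammar encodes a DFA — one run per string.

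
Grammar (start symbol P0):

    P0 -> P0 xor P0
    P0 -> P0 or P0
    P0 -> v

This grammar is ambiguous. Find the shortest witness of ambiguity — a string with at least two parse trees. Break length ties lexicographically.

v or v or v

length 1: no string has ≥2 trees
length 3: no string has ≥2 trees
length 5: v or v or v has 2 parse trees

Two derivations of v or v or v:
  P0 ⇒ P0 or P0 ⇒ P0 or P0 or P0 ⇒ v or P0 or P0 ⇒ v or v or P0 ⇒ v or v or v
  P0 ⇒ P0 or P0 ⇒ v or P0 ⇒ v or P0 or P0 ⇒ v or v or P0 ⇒ v or v or v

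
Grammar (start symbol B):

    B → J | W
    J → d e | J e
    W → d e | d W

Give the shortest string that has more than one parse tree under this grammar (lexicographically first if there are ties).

length 2: d e has 2 parse trees

Two derivations of d e:
  B ⇒ J ⇒ d e
  B ⇒ W ⇒ d e

d e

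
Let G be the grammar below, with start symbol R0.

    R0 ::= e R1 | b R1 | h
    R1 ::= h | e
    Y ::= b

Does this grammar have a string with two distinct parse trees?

Unambiguous

Only R0, R1 are reachable from R0; ignoring the rest: Restricted to the reachable nonterminals, every rule has the form A → t or A → t B, and no two rules for the same A share a first terminal. The grammar encodes a DFA — one run per string.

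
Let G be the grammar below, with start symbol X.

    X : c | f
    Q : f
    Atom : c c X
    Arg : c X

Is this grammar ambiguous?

(Q, Atom, Arg are unreachable from X, so their rules don't affect L(X).) Each reachable nonterminal has at most one production per leading terminal, and all productions are right-linear; the derivation is determined token-by-token.

Unambiguous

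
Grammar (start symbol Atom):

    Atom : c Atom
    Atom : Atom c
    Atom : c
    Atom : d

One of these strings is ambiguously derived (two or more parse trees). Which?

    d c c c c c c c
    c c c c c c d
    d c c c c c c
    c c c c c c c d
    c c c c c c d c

c c c c c c d c

d c c c c c c c: 1 tree
c c c c c c d: 1 tree
d c c c c c c: 1 tree
c c c c c c c d: 1 tree
c c c c c c d c: 7 trees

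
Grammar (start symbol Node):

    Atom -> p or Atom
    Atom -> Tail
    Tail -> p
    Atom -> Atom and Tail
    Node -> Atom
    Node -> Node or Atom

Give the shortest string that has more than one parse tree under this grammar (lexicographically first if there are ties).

length 1: no string has ≥2 trees
length 3: p or p has 2 parse trees

Two derivations of p or p:
  Node ⇒ Atom ⇒ p or Atom ⇒ p or Tail ⇒ p or p
  Node ⇒ Node or Atom ⇒ Atom or Atom ⇒ Tail or Atom ⇒ p or Atom ⇒ p or Tail ⇒ p or p

p or p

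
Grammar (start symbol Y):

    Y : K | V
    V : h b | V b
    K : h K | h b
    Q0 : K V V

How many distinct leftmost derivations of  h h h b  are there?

1

Parse trees for h h h b:
  [Y [K h [K h [K h b]]]]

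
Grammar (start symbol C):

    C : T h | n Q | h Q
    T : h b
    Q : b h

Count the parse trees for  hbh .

2

Parse trees for hbh:
  [C [T h b] h]
  [C h [Q b h]]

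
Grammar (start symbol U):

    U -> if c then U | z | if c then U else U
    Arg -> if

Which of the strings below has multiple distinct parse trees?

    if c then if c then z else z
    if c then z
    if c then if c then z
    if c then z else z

if c then if c then z else z: 2 trees
if c then z: 1 tree
if c then if c then z: 1 tree
if c then z else z: 1 tree

if c then if c then z else z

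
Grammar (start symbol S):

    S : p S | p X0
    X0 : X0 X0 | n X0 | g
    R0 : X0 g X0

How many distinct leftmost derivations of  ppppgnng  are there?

Parse trees for ppppgnng:
  [S p [S p [S p [S p [X0 [X0 g] [X0 n [X0 n [X0 g]]]]]]]]

1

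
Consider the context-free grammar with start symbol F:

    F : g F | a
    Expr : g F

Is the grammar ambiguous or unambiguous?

Unambiguous

Only F is reachable from F; ignoring the rest: Each reachable nonterminal has at most one production per leading terminal, and all productions are right-linear; the derivation is determined token-by-token.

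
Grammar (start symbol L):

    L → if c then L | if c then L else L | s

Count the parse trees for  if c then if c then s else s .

Parse trees for if c then if c then s else s:
  [L if c then [L if c then [L s] else [L s]]]
  [L if c then [L if c then [L s]] else [L s]]

2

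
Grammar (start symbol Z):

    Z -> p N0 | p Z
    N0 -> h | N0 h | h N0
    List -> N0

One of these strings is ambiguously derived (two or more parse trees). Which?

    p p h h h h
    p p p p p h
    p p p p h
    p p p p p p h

p p h h h h: 8 trees
p p p p p h: 1 tree
p p p p h: 1 tree
p p p p p p h: 1 tree

p p h h h h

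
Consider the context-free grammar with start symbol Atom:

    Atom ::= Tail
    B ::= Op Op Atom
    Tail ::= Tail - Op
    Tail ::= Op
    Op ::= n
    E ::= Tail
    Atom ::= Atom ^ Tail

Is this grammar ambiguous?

Only Atom, Tail, Op are reachable from Atom; ignoring the rest: Atom → Atom ^ Tail | Tail  ;  Tail → Tail - Op | Op  — a left-associative chain with Op at the bottom. Each string factors uniquely by precedence.

Unambiguous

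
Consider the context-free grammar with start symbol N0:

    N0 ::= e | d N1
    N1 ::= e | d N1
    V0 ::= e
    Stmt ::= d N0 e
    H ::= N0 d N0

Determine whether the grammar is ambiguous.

Unambiguous

(V0, Stmt, H are unreachable from N0, so their rules don't affect L(N0).) Restricted to the reachable nonterminals, every rule has the form A → t or A → t B, and no two rules for the same A share a first terminal. The grammar encodes a DFA — one run per string.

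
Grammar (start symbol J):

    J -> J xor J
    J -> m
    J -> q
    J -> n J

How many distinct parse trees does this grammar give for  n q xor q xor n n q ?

Parse trees for n q xor q xor n n q:
  [J [J n [J q]] xor [J [J q] xor [J n [J n [J q]]]]]
  [J [J [J n [J q]] xor [J q]] xor [J n [J n [J q]]]]
  [J [J n [J [J q] xor [J q]]] xor [J n [J n [J q]]]]
  [J n [J [J q] xor [J [J q] xor [J n [J n [J q]]]]]]
  [J n [J [J [J q] xor [J q]] xor [J n [J n [J q]]]]]

5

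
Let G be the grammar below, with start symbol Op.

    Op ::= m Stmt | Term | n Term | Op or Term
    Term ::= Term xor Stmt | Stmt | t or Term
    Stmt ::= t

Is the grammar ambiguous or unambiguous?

Witness: t or t

Derivation 1: Op ⇒ Term ⇒ t or Term ⇒ t or Stmt ⇒ t or t
Derivation 2: Op ⇒ Op or Term ⇒ Term or Term ⇒ Stmt or Term ⇒ t or Term ⇒ t or Stmt ⇒ t or t

Two distinct leftmost derivations for the same string.

Ambiguous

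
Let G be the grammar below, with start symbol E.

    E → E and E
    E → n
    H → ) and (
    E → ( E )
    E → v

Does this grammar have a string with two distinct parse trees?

Witness: n and n and n

Derivation 1: E ⇒ E and E ⇒ E and E and E ⇒ n and E and E ⇒ n and n and E ⇒ n and n and n
Derivation 2: E ⇒ E and E ⇒ n and E ⇒ n and E and E ⇒ n and n and E ⇒ n and n and n

Two distinct leftmost derivations for the same string.

Ambiguous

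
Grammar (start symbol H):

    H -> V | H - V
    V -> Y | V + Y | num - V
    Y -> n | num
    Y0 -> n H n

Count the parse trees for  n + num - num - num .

Parse trees for n + num - num - num:
  [H [H [V [V [Y n]] + [Y num]]] - [V num - [V [Y num]]]]
  [H [H [H [V [V [Y n]] + [Y num]]] - [V [Y num]]] - [V [Y num]]]

2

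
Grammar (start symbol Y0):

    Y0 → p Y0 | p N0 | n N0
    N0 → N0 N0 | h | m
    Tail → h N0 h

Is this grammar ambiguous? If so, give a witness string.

Ambiguous

Witness: n h h h

Derivation 1: Y0 ⇒ n N0 ⇒ n N0 N0 ⇒ n N0 N0 N0 ⇒ n h N0 N0 ⇒ n h h N0 ⇒ n h h h
Derivation 2: Y0 ⇒ n N0 ⇒ n N0 N0 ⇒ n h N0 ⇒ n h N0 N0 ⇒ n h h N0 ⇒ n h h h

Two distinct leftmost derivations for the same string.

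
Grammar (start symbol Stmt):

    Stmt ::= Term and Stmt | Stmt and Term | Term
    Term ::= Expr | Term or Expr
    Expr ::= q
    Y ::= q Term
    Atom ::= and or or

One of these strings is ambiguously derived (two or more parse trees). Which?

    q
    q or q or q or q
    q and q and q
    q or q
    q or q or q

q: 1 tree
q or q or q or q: 1 tree
q and q and q: 4 trees
q or q: 1 tree
q or q or q: 1 tree

q and q and q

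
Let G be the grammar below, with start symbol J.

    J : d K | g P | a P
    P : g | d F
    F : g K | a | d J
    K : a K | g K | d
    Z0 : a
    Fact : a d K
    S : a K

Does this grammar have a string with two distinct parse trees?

Unambiguous

Only J, P, F, K are reachable from J; ignoring the rest: The reachable rules are right-linear with at most one rule per (nonterminal, next-terminal) pair. Each input token forces the next rule, so parsing is deterministic.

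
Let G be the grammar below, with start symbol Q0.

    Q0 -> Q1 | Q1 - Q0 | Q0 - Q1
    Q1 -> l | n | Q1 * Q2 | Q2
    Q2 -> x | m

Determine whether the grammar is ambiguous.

Witness: l - l

Derivation 1: Q0 ⇒ Q1 - Q0 ⇒ l - Q0 ⇒ l - Q1 ⇒ l - l
Derivation 2: Q0 ⇒ Q0 - Q1 ⇒ Q1 - Q1 ⇒ l - Q1 ⇒ l - l

Two distinct leftmost derivations for the same string.

Ambiguous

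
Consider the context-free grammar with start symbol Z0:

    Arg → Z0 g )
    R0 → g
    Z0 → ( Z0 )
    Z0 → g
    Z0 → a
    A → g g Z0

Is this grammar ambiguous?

Only Z0 is reachable from Z0; ignoring the rest: Each string is a nest of matched brackets around a single atom. An opening bracket forces the recursive rule; an atom forces the base rule.

Unambiguous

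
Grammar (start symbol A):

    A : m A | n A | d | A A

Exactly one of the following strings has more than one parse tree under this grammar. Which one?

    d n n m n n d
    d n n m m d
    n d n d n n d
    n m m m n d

n d n d n n d

d n n m n n d: 1 tree
d n n m m d: 1 tree
n d n d n n d: 7 trees
n m m m n d: 1 tree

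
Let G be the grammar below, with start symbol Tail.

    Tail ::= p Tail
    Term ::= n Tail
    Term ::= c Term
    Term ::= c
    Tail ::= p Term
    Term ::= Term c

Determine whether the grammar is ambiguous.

Witness: p c c

Derivation 1: Tail ⇒ p Term ⇒ p c Term ⇒ p c c
Derivation 2: Tail ⇒ p Term ⇒ p Term c ⇒ p c c

Two distinct leftmost derivations for the same string.

Ambiguous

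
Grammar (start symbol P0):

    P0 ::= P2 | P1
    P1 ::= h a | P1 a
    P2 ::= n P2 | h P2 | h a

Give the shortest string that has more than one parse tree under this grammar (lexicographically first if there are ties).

length 2: h a has 2 parse trees

Two derivations of h a:
  P0 ⇒ P2 ⇒ h a
  P0 ⇒ P1 ⇒ h a

h a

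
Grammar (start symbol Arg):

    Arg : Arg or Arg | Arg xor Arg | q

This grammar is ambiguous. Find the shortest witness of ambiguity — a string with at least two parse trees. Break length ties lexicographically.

q or q or q

length 1: no string has ≥2 trees
length 3: no string has ≥2 trees
length 5: q or q or q has 2 parse trees

Two derivations of q or q or q:
  Arg ⇒ Arg or Arg ⇒ Arg or Arg or Arg ⇒ q or Arg or Arg ⇒ q or q or Arg ⇒ q or q or q
  Arg ⇒ Arg or Arg ⇒ q or Arg ⇒ q or Arg or Arg ⇒ q or q or Arg ⇒ q or q or q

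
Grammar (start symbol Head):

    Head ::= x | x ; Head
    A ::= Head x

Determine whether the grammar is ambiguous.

Unambiguous

(A is unreachable from Head, so its rules don't affect L(Head).) The reachable grammar is A → atom sep A | atom. Each atom is followed by either the separator (recurse) or end-of-string (stop) — no choice point.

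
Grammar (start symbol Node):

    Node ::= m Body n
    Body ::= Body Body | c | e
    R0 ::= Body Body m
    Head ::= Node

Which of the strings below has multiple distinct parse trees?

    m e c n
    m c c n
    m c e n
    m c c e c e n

m e c n: 1 tree
m c c n: 1 tree
m c e n: 1 tree
m c c e c e n: 14 trees

m c c e c e n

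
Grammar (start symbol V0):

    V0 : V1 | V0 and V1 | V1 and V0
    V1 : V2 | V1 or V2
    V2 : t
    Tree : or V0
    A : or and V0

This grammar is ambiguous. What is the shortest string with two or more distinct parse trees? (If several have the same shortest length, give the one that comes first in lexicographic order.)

length 1: no string has ≥2 trees
length 3: t and t has 2 parse trees

Two derivations of t and t:
  V0 ⇒ V0 and V1 ⇒ V1 and V1 ⇒ V2 and V1 ⇒ t and V1 ⇒ t and V2 ⇒ t and t
  V0 ⇒ V1 and V0 ⇒ V2 and V0 ⇒ t and V0 ⇒ t and V1 ⇒ t and V2 ⇒ t and t

t and t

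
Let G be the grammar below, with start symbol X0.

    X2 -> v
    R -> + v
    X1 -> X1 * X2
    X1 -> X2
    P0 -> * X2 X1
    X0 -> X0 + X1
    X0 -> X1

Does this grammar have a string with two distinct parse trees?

Only X0, X1, X2 are reachable from X0; ignoring the rest: X0 → X0 + X1 | X1  ;  X1 → X1 * X2 | X2  — a left-associative chain with X2 at the bottom. Each string factors uniquely by precedence.

Unambiguous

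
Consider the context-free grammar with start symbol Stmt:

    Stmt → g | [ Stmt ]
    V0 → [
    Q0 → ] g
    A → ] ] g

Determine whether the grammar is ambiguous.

Unambiguous

(V0, Q0, A are unreachable from Stmt, so their rules don't affect L(Stmt).) Each string is a nest of matched brackets around a single atom. An opening bracket forces the recursive rule; an atom forces the base rule.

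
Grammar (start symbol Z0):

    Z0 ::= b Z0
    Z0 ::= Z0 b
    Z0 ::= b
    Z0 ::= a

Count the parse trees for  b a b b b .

Parse trees for b a b b b:
  [Z0 b [Z0 [Z0 [Z0 [Z0 a] b] b] b]]
  [Z0 [Z0 b [Z0 [Z0 [Z0 a] b] b]] b]
  [Z0 [Z0 [Z0 b [Z0 [Z0 a] b]] b] b]
  [Z0 [Z0 [Z0 [Z0 b [Z0 a]] b] b] b]

4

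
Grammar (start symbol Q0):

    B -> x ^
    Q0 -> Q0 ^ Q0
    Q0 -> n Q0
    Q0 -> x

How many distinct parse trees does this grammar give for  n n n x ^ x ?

4

Parse trees for n n n x ^ x:
  [Q0 [Q0 n [Q0 n [Q0 n [Q0 x]]]] ^ [Q0 x]]
  [Q0 n [Q0 [Q0 n [Q0 n [Q0 x]]] ^ [Q0 x]]]
  [Q0 n [Q0 n [Q0 [Q0 n [Q0 x]] ^ [Q0 x]]]]
  [Q0 n [Q0 n [Q0 n [Q0 [Q0 x] ^ [Q0 x]]]]]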